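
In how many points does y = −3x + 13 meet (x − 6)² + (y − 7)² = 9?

0

Substituting the line into the circle gives 10x² − 48x + 63 = 0.
Discriminant = (−48)² − 4·10·(63) = −216 < 0.
No real roots: the line does not meet the circle.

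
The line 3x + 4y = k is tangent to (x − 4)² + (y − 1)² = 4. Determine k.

For a tangent, require d(centre, line) = r = 2.
|3·4 + 4·1 − k| / √25 = 2
|k − (16)| = 2·5, so k = 26 or k = 6.

k = 6 or k = 26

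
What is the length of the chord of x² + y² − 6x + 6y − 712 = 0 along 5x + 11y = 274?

2√146

From the line, y = (274 − 5x)/11. Substituting:
146x² − 3796x + 7008 = 0  ⟹  x² − 26x + 48 = 0
x = 24 or x = 2, giving (24, 14) and (2, 24).
|(24, 14) − (2, 24)| = √((22)² + (−10)²) = 2√146.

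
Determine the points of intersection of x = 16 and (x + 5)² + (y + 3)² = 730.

The line gives x = 16. Substituting into the circle:
y² + 6y − 280 = 0
y = 14 or y = −20, giving (16, 14) and (16, −20).

(16, −20) and (16, 14)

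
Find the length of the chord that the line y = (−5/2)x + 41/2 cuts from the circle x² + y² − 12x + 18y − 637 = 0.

10√29

From the line, y = (41 − 5x)/2. Substituting:
29x² − 638x + 609 = 0  ⟹  x² − 22x + 21 = 0
x = 21 or x = 1, giving (21, −32) and (1, 18).
Chord length = distance between (21, −32) and (1, 18) = √2900 = 10√29.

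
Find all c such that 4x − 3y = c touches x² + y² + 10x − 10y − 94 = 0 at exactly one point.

c = −95 or c = 25

The line touches the circle iff its distance from (−5, 5) is 12:
|4·(−5) − 3·5 − c| / √25 = 12
|c − (−35)| = 12·5, so c = 25 or c = −95.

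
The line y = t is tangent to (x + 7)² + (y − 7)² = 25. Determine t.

t = 2 or t = 12

For a tangent, require d(centre, line) = r = 5.
|0·(−7) + 1·7 − t| / √1 = 5
|t − (7)| = 5, so t = 12 or t = 2.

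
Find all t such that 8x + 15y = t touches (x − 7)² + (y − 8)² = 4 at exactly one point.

For a tangent, require d(centre, line) = r = 2.
|8·7 + 15·8 − t| / √289 = 2
|t − (176)| = 2·17, so t = 210 or t = 142.

t = 142 or t = 210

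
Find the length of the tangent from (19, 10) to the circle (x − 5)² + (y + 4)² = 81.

The centre is (5, −4) and r = 9. The square of the distance from P to the centre is 196 + 196 = 392.
Power of the point: PT² = |PO|² − r² = 311, so PT = √311.

√311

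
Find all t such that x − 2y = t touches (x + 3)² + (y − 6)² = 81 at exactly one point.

Tangency holds when the distance from the centre (−3, 6) to the line equals the radius 9:
|1·(−3) − 2·6 − t| / √5 = 9
|t − (−15)| = 9√5.

t = −15 ± 9√5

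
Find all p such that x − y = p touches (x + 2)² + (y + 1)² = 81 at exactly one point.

The line touches the circle iff its distance from (−2, −1) is 9:
|1·(−2) − 1·(−1) − p| / √2 = 9
|p − (−1)| = 9√2.

p = −1 ± 9√2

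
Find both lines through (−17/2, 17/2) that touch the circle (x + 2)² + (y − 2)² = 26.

x + 5y = 34 and 5x + y = −34

Write the tangent as mx − y + (17/2 − m·(−17/2)) = 0 and set its distance from the centre to √26:
[m·(13/2) − (−13/2)]² = 26(m² + 1)
5m² + 26m + 5 = 0, so m = −1/5 or m = −5.
With m = −1/5: x + 5y = 34. With m = −5: 5x + y = −34.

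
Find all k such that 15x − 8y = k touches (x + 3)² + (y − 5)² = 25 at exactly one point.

Tangency holds when the distance from the centre (−3, 5) to the line equals the radius 5:
|15·(−3) − 8·5 − k| / √289 = 5
|k − (−85)| = 5·17, so k = 0 or k = −170.

k = −170 or k = 0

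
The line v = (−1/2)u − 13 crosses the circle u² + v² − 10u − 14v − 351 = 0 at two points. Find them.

From the line, v = (−26 − u)/2. Substituting:
5u² + 40u = 0  ⟹  u² + 8u = 0
u = 0 or u = −8, giving (0, −13) and (−8, −9).

(−8, −9) and (0, −13)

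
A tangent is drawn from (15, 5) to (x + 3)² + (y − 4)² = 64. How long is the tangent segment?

3√29

Centre (−3, 4), r² = 64. |PO|² = (18)² + (1)² = 325.
By the tangent–radius right angle, tangent length = √(|PO|² − r²) = √261 = 3√29.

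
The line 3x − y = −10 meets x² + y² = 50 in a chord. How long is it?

4√10

The distance from (0, 0) to the line is 10/√10, and r² = 50.
Chord = 2√(r² − d²) = 2·√(40) = 4√10.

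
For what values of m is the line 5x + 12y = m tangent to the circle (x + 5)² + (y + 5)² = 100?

The line touches the circle iff its distance from (−5, −5) is 10:
|5·(−5) + 12·(−5) − m| / √169 = 10
|m − (−85)| = 10·13, so m = 45 or m = −215.

m = −215 or m = 45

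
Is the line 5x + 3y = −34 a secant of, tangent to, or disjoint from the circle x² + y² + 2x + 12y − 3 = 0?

secant

Substituting the line into the circle gives 34x² + 178x − 95 = 0.
Δ = 31684 − (−12920) = 44604.
Two real roots: the line is a secant.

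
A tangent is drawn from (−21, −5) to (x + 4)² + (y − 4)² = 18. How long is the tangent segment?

4√22

Centre (−4, 4), r² = 18. |PO|² = (−17)² + (−9)² = 370.
The tangent meets the radius at right angles, so tangent² = |PO|² − r² = 370 − 18 = 352.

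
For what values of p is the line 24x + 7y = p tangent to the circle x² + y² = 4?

p = −50 or p = 50

For a tangent, require d(centre, line) = r = 2.
|24·0 + 7·0 − p| / √625 = 2
|p| = 2·25, so p = 50 or p = −50.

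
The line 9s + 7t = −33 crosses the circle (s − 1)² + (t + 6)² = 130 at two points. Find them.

(−6, 3) and (8, −15)

Express t = (−33 − 9s)/7 and substitute into the circle:
130s² − 260s − 6240 = 0  ⟹  s² − 2s − 48 = 0
s = 8 or s = −6, giving (8, −15) and (−6, 3).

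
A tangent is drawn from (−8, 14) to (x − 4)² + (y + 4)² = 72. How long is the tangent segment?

6√11

Centre (4, −4), r² = 72. |PO|² = (−12)² + (18)² = 468.
The tangent meets the radius at right angles, so tangent² = |PO|² − r² = 468 − 72 = 396.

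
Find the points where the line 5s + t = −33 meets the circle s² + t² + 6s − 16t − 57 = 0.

From the line, t = −5s − 33. Substituting:
26s² + 416s + 1560 = 0  ⟹  s² + 16s + 60 = 0
s = −6 or s = −10, giving (−6, −3) and (−10, 17).

(−10, 17) and (−6, −3)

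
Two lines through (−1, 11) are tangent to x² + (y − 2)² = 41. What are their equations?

4x + 5y = 51 and 5x − 4y = −49

Write the tangent as mx − y + (11 − m·(−1)) = 0 and set its distance from the centre to √41:
(1m − (−9))² = 41(m² + 1)
20m² − 9m − 20 = 0, so m = −4/5 or m = 5/4.
With m = −4/5: 4x + 5y = 51. With m = 5/4: 5x − 4y = −49.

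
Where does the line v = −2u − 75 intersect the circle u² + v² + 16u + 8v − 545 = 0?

(−32, −11) and (−28, −19)

From the line, v = −2u − 75. Substituting:
5u² + 300u + 4480 = 0  ⟹  u² + 60u + 896 = 0
u = −28 or u = −32, giving (−28, −19) and (−32, −11).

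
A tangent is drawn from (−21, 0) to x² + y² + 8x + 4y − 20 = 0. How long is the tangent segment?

√253

The centre is (−4, −2) and r = 2√10. The square of the distance from P to the centre is 289 + 4 = 293.
By the tangent–radius right angle, tangent length = √(|PO|² − r²) = √253.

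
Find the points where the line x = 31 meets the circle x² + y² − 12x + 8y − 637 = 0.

The line gives x = 31. Substituting into the circle:
y² + 8y − 48 = 0
y = 4 or y = −12, giving (31, 4) and (31, −12).

(31, −12) and (31, 4)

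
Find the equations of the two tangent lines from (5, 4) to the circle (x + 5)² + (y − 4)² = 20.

Let a tangent through (5, 4) have slope m. Its distance from (−5, 4) must equal 2√5:
(−10m − (0))² = 20(m² + 1)
4m² − 1 = 0, so m = 1/2 or m = −1/2.
Through (5, 4) these give x − 2y = −3 and x + 2y = 13.

x − 2y = −3 and x + 2y = 13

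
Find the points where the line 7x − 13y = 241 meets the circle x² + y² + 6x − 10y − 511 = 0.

Express y = (−241 + 7x)/13 and substitute into the circle:
218x² − 3270x + 3052 = 0  ⟹  x² − 15x + 14 = 0
x = 14 or x = 1, giving (14, −11) and (1, −18).

(1, −18) and (14, −11)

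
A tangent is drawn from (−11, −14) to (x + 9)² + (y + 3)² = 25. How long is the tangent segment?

10

Centre (−9, −3), r² = 25. |PO|² = (−2)² + (−11)² = 125.
The tangent meets the radius at right angles, so tangent² = |PO|² − r² = 125 − 25 = 100.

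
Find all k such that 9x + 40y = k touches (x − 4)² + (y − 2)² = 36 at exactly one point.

For a tangent, require d(centre, line) = r = 6.
|9·4 + 40·2 − k| / √1681 = 6
|k − (116)| = 6·41, so k = 362 or k = −130.

k = −130 or k = 362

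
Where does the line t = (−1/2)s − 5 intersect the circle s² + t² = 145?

(−12, 1) and (8, −9)

From the line, t = (−10 − s)/2. Substituting:
5s² + 20s − 480 = 0  ⟹  s² + 4s − 96 = 0
s = 8 or s = −12, giving (8, −9) and (−12, 1).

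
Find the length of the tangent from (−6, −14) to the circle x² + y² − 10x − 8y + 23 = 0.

The centre is (5, 4) and r = 3√2. The square of the distance from P to the centre is 121 + 324 = 445.
Power of the point: PT² = |PO|² − r² = 427, so PT = √427.

√427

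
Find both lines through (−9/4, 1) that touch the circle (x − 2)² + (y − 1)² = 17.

4x − y = −10 and 4x + y = −8

Let a tangent through (−9/4, 1) have slope m. Its distance from (2, 1) must equal √17:
[m·(17/4) − (0)]² = 17(m² + 1)
m² − 16 = 0, so m = 4 or m = −4.
With m = 4: 4x − y = −10. With m = −4: 4x + y = −8.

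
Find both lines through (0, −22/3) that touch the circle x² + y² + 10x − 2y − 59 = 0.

2x − 9y = 66 and 7x − 6y = 44

A line y − (−22/3) = m(x − (0)) is tangent when its distance from (−5, 1) is √85:
(−5m − (25/3))² = 85(m² + 1)
54m² − 75m + 14 = 0, so m = 2/9 or m = 7/6.
Through (0, −22/3) these give 2x − 9y = 66 and 7x − 6y = 44.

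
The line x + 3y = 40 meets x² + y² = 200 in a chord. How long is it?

4√10

The distance from (0, 0) to the line is 40/√10, and r² = 200.
Chord = 2√(r² − d²) = 2·√(40) = 4√10.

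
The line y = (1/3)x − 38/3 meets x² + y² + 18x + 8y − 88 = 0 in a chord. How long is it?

The distance from (−9, −4) to the line is 35/√10, and r² = 185.
Chord = 2√(r² − d²) = 2·√(125/2) = 5√10.

5√10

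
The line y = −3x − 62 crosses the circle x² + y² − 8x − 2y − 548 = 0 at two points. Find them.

(−19, −5) and (−18, −8)

Express y = −3x − 62 and substitute into the circle:
10x² + 370x + 3420 = 0  ⟹  x² + 37x + 342 = 0
x = −18 or x = −19, giving (−18, −8) and (−19, −5).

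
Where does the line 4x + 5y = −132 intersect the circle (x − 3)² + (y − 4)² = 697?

Substitute y = (−132 − 4x)/5:
41x² + 1066x + 5904 = 0  ⟹  x² + 26x + 144 = 0
x = −8 or x = −18, giving (−8, −20) and (−18, −12).

(−18, −12) and (−8, −20)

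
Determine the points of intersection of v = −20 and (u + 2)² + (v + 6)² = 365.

Express v = −20 and substitute into the circle:
u² + 4u − 165 = 0
u = 11 or u = −15, giving (11, −20) and (−15, −20).

(−15, −20) and (11, −20)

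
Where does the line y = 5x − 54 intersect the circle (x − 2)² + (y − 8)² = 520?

Substitute y = 5x − 54:
26x² − 624x + 3328 = 0  ⟹  x² − 24x + 128 = 0
x = 16 or x = 8, giving (16, 26) and (8, −14).

(8, −14) and (16, 26)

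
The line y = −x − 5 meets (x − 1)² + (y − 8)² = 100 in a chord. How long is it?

2√2

Centre (1, 8), r² = 100. Perpendicular distance d from centre to line = |14| / √2 = 14/√2.
Half the chord is √(r² − d²) = √(2), so the full chord is 2√2.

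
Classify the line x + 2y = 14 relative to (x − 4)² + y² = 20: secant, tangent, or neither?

tangent

Substituting the line into the circle gives 5x² − 60x + 180 = 0.
Discriminant = (−60)² − 4·5·(180) = 0.
A repeated root: the line is tangent.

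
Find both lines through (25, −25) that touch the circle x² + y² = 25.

Write the tangent as mx − y + (−25 − m·(25)) = 0 and set its distance from the centre to 5:
[m·(−25) − (25)]² = 25(m² + 1)
12m² + 25m + 12 = 0, so m = −3/4 or m = −4/3.
With m = −3/4: 3x + 4y = −25. With m = −4/3: 4x + 3y = 25.

3x + 4y = −25 and 4x + 3y = 25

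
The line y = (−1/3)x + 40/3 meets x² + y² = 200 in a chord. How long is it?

4√10

The distance from (0, 0) to the line is 40/√10, and r² = 200.
Chord = 2√(r² − d²) = 2·√(40) = 4√10.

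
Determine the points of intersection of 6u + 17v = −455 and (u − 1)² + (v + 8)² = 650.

From the line, v = (−455 − 6u)/17. Substituting:
325u² + 3250u − 85800 = 0  ⟹  u² + 10u − 264 = 0
u = 12 or u = −22, giving (12, −31) and (−22, −19).

(−22, −19) and (12, −31)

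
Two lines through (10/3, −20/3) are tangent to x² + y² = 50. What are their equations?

Write the tangent as mx − y + (−20/3 − m·(10/3)) = 0 and set its distance from the centre to 5√2:
(−10/3m − (20/3))² = 50(m² + 1)
7m² − 8m + 1 = 0, so m = 1 or m = 1/7.
Through (10/3, −20/3) these give x − y = 10 and x − 7y = 50.

x − y = 10 and x − 7y = 50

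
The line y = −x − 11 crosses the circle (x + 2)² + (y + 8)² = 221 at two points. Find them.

From the line, y = −x − 11. Substituting:
2x² + 10x − 208 = 0  ⟹  x² + 5x − 104 = 0
x = 8 or x = −13, giving (8, −19) and (−13, 2).

(−13, 2) and (8, −19)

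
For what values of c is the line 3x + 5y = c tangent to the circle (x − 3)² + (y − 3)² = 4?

The line touches the circle iff its distance from (3, 3) is 2:
|3·3 + 5·3 − c| / √34 = 2
|c − (24)| = 2√34.

c = 24 ± 2√34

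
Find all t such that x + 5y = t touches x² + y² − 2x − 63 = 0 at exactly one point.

For a tangent, require d(centre, line) = r = 8.
|1·1 + 5·0 − t| / √26 = 8
|t − (1)| = 8√26.

t = 1 ± 8√26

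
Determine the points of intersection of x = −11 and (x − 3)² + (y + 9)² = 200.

(−11, −11) and (−11, −7)

The line gives x = −11. Substituting into the circle:
y² + 18y + 77 = 0
y = −7 or y = −11, giving (−11, −7) and (−11, −11).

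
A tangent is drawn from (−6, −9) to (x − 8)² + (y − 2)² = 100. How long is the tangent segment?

Centre (8, 2), r² = 100. |PO|² = (−14)² + (−11)² = 317.
By the tangent–radius right angle, tangent length = √(|PO|² − r²) = √217.

√217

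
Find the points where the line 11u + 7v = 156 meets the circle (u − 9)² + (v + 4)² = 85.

Express v = (156 − 11u)/7 and substitute into the circle:
170u² − 4930u + 33660 = 0  ⟹  u² − 29u + 198 = 0
u = 18 or u = 11, giving (18, −6) and (11, 5).

(11, 5) and (18, −6)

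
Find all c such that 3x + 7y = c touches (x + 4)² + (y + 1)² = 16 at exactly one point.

For a tangent, require d(centre, line) = r = 4.
|3·(−4) + 7·(−1) − c| / √58 = 4
|c − (−19)| = 4√58.

c = −19 ± 4√58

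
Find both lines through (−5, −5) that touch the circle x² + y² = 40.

x + 3y = −20 and 3x + y = −20

Let a tangent through (−5, −5) have slope m. Its distance from (0, 0) must equal 2√10:
[m·(5) − (5)]² = 40(m² + 1)
3m² + 10m + 3 = 0, so m = −1/3 or m = −3.
Through (−5, −5) these give x + 3y = −20 and 3x + y = −20.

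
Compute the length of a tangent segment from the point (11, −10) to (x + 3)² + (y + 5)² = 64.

√157

The centre is (−3, −5) and r = 8. The square of the distance from P to the centre is 196 + 25 = 221.
Power of the point: PT² = |PO|² − r² = 157, so PT = √157.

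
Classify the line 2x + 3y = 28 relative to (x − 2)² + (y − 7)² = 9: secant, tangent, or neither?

Substituting the line into the circle gives 13x² − 64x + 4 = 0.
Discriminant = (−64)² − 4·13·(4) = 3888 > 0.
Two real roots: the line is a secant.

secant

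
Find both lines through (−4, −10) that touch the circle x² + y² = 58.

A line y − (−10) = m(x − (−4)) is tangent when its distance from (0, 0) is √58:
(4m − (10))² = 58(m² + 1)
21m² + 40m − 21 = 0, so m = −7/3 or m = 3/7.
With m = −7/3: 7x + 3y = −58. With m = 3/7: 3x − 7y = 58.

7x + 3y = −58 and 3x − 7y = 58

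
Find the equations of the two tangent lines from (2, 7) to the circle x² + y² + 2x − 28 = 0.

2x − 5y = −31 and 5x + 2y = 24

A line y − (7) = m(x − (2)) is tangent when its distance from (−1, 0) is √29:
(−3m − (−7))² = 29(m² + 1)
10m² + 21m − 10 = 0, so m = 2/5 or m = −5/2.
With m = 2/5: 2x − 5y = −31. With m = −5/2: 5x + 2y = 24.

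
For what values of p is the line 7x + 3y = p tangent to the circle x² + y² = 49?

The line touches the circle iff its distance from (0, 0) is 7:
|7·0 + 3·0 − p| / √58 = 7
|p| = 7√58.

p = ±7√58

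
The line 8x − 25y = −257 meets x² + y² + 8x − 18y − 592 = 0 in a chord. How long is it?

Express y = (257 + 8x)/25 and substitute into the circle:
689x² + 5512x − 419601 = 0  ⟹  x² + 8x − 609 = 0
x = 21 or x = −29, giving (21, 17) and (−29, 1).
Chord length = distance between (21, 17) and (−29, 1) = √2756 = 2√689.

2√689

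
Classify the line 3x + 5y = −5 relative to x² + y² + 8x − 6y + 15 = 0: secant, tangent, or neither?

secant

Substituting the line into the circle gives 34x² + 320x + 550 = 0.
Δ = 102400 − 74800 = 27600.
Two real roots: the line is a secant.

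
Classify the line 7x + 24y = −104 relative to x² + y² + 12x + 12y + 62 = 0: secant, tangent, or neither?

neither

Centre (−6, −6), r² = 10. Distance² from centre to line = (−82)²/625 = 6724/625.
Since d² > r², the line lies outside the circle.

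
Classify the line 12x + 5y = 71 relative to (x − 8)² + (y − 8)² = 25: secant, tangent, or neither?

Substituting the line into the circle gives 169x² − 1144x + 1936 = 0.
Δ = 1308736 − 1308736 = 0.
A repeated root: the line is tangent.

tangent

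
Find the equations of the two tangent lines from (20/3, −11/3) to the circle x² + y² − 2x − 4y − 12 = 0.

Write the tangent as mx − y + (−11/3 − m·(20/3)) = 0 and set its distance from the centre to √17:
(−17/3m − (17/3))² = 17(m² + 1)
4m² + 17m + 4 = 0, so m = −4 or m = −1/4.
Through (20/3, −11/3) these give 4x + y = 23 and x + 4y = −8.

4x + y = 23 and x + 4y = −8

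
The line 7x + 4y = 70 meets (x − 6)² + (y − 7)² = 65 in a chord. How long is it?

From the line, y = (70 − 7x)/4. Substituting:
65x² − 780x + 1300 = 0  ⟹  x² − 12x + 20 = 0
x = 10 or x = 2, giving (10, 0) and (2, 14).
Chord length = distance between (10, 0) and (2, 14) = √260 = 2√65.

2√65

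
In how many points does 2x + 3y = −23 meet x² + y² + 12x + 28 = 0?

0

Substituting the line into the circle gives 13x² + 200x + 781 = 0.
Δ = 40000 − 40612 = −612.
No real roots: the line does not meet the circle.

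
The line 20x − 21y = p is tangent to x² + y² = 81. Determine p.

Tangency holds when the distance from the centre (0, 0) to the line equals the radius 9:
|20·0 − 21·0 − p| / √841 = 9
|p| = 9·29, so p = 261 or p = −261.

p = −261 or p = 261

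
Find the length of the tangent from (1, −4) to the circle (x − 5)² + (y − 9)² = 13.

The centre is (5, 9) and r = √13. The square of the distance from P to the centre is 16 + 169 = 185.
Power of the point: PT² = |PO|² − r² = 172, so PT = 2√43.

2√43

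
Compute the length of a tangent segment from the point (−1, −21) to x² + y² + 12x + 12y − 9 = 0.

13

Centre (−6, −6), r² = 81. |PO|² = (5)² + (−15)² = 250.
The tangent meets the radius at right angles, so tangent² = |PO|² − r² = 250 − 81 = 169.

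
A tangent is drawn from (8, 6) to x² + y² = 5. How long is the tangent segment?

The centre is (0, 0) and r = √5. The square of the distance from P to the centre is 64 + 36 = 100.
The tangent meets the radius at right angles, so tangent² = |PO|² − r² = 100 − 5 = 95.

√95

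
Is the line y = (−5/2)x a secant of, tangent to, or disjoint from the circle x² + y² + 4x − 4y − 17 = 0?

d² = (5·(−2) + 2·2 − (0))²/29 = 36/29; r² = 25.
Since d² < r², the line cuts the circle twice.

secant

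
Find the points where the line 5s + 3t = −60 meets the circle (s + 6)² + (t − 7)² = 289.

Substitute t = (−60 − 5s)/3:
34s² + 918s + 4284 = 0  ⟹  s² + 27s + 126 = 0
s = −6 or s = −21, giving (−6, −10) and (−21, 15).

(−21, 15) and (−6, −10)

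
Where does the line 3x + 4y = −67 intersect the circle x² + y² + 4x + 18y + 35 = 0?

(−9, −10) and (−1, −16)

From the line, y = (−67 − 3x)/4. Substituting:
25x² + 250x + 225 = 0  ⟹  x² + 10x + 9 = 0
x = −1 or x = −9, giving (−1, −16) and (−9, −10).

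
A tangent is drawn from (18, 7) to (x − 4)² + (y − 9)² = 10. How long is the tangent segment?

The centre is (4, 9) and r = √10. The square of the distance from P to the centre is 196 + 4 = 200.
By the tangent–radius right angle, tangent length = √(|PO|² − r²) = √190.

√190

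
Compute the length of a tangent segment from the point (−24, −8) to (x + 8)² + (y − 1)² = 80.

√257

With centre O = (−8, 1), |OP|² = 337 and r² = 80.
Power of the point: PT² = |PO|² − r² = 257, so PT = √257.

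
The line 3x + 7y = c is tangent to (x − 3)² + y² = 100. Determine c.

c = 9 ± 10√58

The line touches the circle iff its distance from (3, 0) is 10:
|3·3 + 7·0 − c| / √58 = 10
|c − (9)| = 10√58.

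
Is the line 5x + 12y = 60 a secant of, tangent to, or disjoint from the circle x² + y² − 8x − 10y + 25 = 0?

d² = (5·4 + 12·5 − (60))²/169 = 400/169; r² = 16.
Since d² < r², the line cuts the circle twice.

secant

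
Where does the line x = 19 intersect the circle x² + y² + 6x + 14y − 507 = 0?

(19, −16) and (19, 2)

The line gives x = 19. Substituting into the circle:
y² + 14y − 32 = 0
y = 2 or y = −16, giving (19, 2) and (19, −16).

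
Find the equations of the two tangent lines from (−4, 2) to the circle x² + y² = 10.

x − 3y = −10 and 3x + y = −10

Write the tangent as mx − y + (2 − m·(−4)) = 0 and set its distance from the centre to √10:
(4m − (−2))² = 10(m² + 1)
3m² + 8m − 3 = 0, so m = 1/3 or m = −3.
With m = 1/3: x − 3y = −10. With m = −3: 3x + y = −10.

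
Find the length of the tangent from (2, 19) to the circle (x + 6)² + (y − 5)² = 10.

5√10

The centre is (−6, 5) and r = √10. The square of the distance from P to the centre is 64 + 196 = 260.
By the tangent–radius right angle, tangent length = √(|PO|² − r²) = √250 = 5√10.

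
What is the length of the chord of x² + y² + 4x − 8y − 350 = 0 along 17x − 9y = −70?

2√370

Centre (−2, 4), r² = 370. Perpendicular distance d from centre to line = |0| / √370 = 0/√370.
Half the chord is √(r² − d²) = √(370), so the full chord is 2√370.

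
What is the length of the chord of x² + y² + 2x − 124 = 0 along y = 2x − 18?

6√5

Substitute y = 2x − 18:
5x² − 70x + 200 = 0  ⟹  x² − 14x + 40 = 0
x = 10 or x = 4, giving (10, 2) and (4, −10).
|(10, 2) − (4, −10)| = √((6)² + (12)²) = 6√5.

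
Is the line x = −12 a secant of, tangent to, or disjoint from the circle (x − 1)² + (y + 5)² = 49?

disjoint

d² = (1·1 + 0·(−5) − (−12))² = 169; r² = 49.
Since d² > r², the line lies outside the circle.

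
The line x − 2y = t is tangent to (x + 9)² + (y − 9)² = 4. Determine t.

t = −27 ± 2√5

For a tangent, require d(centre, line) = r = 2.
|1·(−9) − 2·9 − t| / √5 = 2
|t − (−27)| = 2√5.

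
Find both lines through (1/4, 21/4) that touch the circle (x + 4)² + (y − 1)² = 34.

5x + 3y = 17 and 3x + 5y = 27

Let a tangent through (1/4, 21/4) have slope m. Its distance from (−4, 1) must equal √34:
(−17/4m − (−17/4))² = 34(m² + 1)
15m² + 34m + 15 = 0, so m = −5/3 or m = −3/5.
Through (1/4, 21/4) these give 5x + 3y = 17 and 3x + 5y = 27.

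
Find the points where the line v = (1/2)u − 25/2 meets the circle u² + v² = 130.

Substitute v = (−25 + u)/2:
5u² − 50u + 105 = 0  ⟹  u² − 10u + 21 = 0
u = 7 or u = 3, giving (7, −9) and (3, −11).

(3, −11) and (7, −9)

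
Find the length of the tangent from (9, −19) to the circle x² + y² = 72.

√370

The centre is (0, 0) and r = 6√2. The square of the distance from P to the centre is 81 + 361 = 442.
Power of the point: PT² = |PO|² − r² = 370, so PT = √370.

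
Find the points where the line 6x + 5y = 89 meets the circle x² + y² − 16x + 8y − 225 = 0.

From the line, y = (89 − 6x)/5. Substituting:
61x² − 1708x + 5856 = 0  ⟹  x² − 28x + 96 = 0
x = 24 or x = 4, giving (24, −11) and (4, 13).

(4, 13) and (24, −11)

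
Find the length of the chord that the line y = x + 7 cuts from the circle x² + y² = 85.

Centre (0, 0), r² = 85. Perpendicular distance d from centre to line = |7| / √2 = 7/√2.
Chord = 2√(r² − d²) = 2·√(121/2) = 11√2.

11√2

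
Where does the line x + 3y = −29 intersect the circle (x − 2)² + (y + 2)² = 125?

Substitute y = (−29 − x)/3:
10x² + 10x − 560 = 0  ⟹  x² + x − 56 = 0
x = 7 or x = −8, giving (7, −12) and (−8, −7).

(−8, −7) and (7, −12)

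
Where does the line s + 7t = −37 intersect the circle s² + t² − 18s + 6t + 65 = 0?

(5, −6) and (12, −7)

Substitute t = (−37 − s)/7:
50s² − 850s + 3000 = 0  ⟹  s² − 17s + 60 = 0
s = 12 or s = 5, giving (12, −7) and (5, −6).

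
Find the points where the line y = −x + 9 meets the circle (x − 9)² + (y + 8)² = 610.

Substitute y = −x + 9:
2x² − 52x − 240 = 0  ⟹  x² − 26x − 120 = 0
x = 30 or x = −4, giving (30, −21) and (−4, 13).

(−4, 13) and (30, −21)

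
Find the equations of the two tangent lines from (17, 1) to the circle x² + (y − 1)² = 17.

A line y − (1) = m(x − (17)) is tangent when its distance from (0, 1) is √17:
(−17m − (0))² = 17(m² + 1)
16m² − 1 = 0, so m = 1/4 or m = −1/4.
Through (17, 1) these give x − 4y = 13 and x + 4y = 21.

x − 4y = 13 and x + 4y = 21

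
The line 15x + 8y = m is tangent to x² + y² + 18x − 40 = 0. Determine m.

m = −322 or m = 52

Tangency holds when the distance from the centre (−9, 0) to the line equals the radius 11:
|15·(−9) + 8·0 − m| / √289 = 11
|m − (−135)| = 11·17, so m = 52 or m = −322.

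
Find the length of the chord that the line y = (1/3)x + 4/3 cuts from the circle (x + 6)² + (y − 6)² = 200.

Centre (−6, 6), r² = 200. Perpendicular distance d from centre to line = |−20| / √10 = 20/√10.
Chord = 2√(r² − d²) = 2·√(160) = 8√10.

8√10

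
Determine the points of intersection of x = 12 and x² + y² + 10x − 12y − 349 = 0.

The line gives x = 12. Substituting into the circle:
y² − 12y − 85 = 0
y = 17 or y = −5, giving (12, 17) and (12, −5).

(12, −5) and (12, 17)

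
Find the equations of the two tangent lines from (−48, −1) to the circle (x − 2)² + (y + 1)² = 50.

x + 7y = −55 and x − 7y = −41

Let a tangent through (−48, −1) have slope m. Its distance from (2, −1) must equal 5√2:
(50m − (0))² = 50(m² + 1)
49m² − 1 = 0, so m = −1/7 or m = 1/7.
Through (−48, −1) these give x + 7y = −55 and x − 7y = −41.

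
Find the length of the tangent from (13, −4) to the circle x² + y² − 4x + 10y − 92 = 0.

The centre is (2, −5) and r = 11. The square of the distance from P to the centre is 121 + 1 = 122.
Power of the point: PT² = |PO|² − r² = 1, so PT = 1.

1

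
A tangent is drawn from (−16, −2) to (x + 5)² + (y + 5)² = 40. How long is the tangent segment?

With centre O = (−5, −5), |OP|² = 130 and r² = 40.
The tangent meets the radius at right angles, so tangent² = |PO|² − r² = 130 − 40 = 90.

3√10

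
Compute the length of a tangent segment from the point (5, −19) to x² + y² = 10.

Centre (0, 0), r² = 10. |PO|² = (5)² + (−19)² = 386.
By the tangent–radius right angle, tangent length = √(|PO|² − r²) = √376 = 2√94.

2√94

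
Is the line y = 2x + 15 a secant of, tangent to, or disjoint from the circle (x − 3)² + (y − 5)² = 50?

Substituting the line into the circle gives 5x² + 34x + 59 = 0.
Δ = 1156 − 1180 = −24.
No real roots: the line does not meet the circle.

disjoint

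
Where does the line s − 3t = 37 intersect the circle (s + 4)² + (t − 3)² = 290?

Express t = (−37 + s)/3 and substitute into the circle:
10s² − 20s − 350 = 0  ⟹  s² − 2s − 35 = 0
s = 7 or s = −5, giving (7, −10) and (−5, −14).

(−5, −14) and (7, −10)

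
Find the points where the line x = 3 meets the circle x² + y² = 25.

(3, −4) and (3, 4)

The line gives x = 3. Substituting into the circle:
y² − 16 = 0
y = 4 or y = −4, giving (3, 4) and (3, −4).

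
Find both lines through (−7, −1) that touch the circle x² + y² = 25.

Let a tangent through (−7, −1) have slope m. Its distance from (0, 0) must equal 5:
(7m − (1))² = 25(m² + 1)
12m² − 7m − 12 = 0, so m = 4/3 or m = −3/4.
Through (−7, −1) these give 4x − 3y = −25 and 3x + 4y = −25.

4x − 3y = −25 and 3x + 4y = −25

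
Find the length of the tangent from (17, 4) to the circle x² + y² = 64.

√241

Centre (0, 0), r² = 64. |PO|² = (17)² + (4)² = 305.
The tangent meets the radius at right angles, so tangent² = |PO|² − r² = 305 − 64 = 241.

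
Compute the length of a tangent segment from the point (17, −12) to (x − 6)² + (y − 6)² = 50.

With centre O = (6, 6), |OP|² = 445 and r² = 50.
By the tangent–radius right angle, tangent length = √(|PO|² − r²) = √395.

√395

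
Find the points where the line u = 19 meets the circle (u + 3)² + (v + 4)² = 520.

The line gives u = 19. Substituting into the circle:
v² + 8v − 20 = 0
v = 2 or v = −10, giving (19, 2) and (19, −10).

(19, −10) and (19, 2)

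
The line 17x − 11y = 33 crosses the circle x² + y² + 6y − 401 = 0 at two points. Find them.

(−11, −20) and (11, 14)

Substitute y = (−33 + 17x)/11:
410x² − 49610 = 0  ⟹  x² − 121 = 0
x = 11 or x = −11, giving (11, 14) and (−11, −20).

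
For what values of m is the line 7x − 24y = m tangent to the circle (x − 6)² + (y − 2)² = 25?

m = −131 or m = 119

Tangency holds when the distance from the centre (6, 2) to the line equals the radius 5:
|7·6 − 24·2 − m| / √625 = 5
|m − (−6)| = 5·25, so m = 119 or m = −131.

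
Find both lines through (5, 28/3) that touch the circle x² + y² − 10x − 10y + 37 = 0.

2x + 3y = 38 and 2x − 3y = −18

A line y − (28/3) = m(x − (5)) is tangent when its distance from (5, 5) is √13:
[m·(0) − (−13/3)]² = 13(m² + 1)
9m² − 4 = 0, so m = −2/3 or m = 2/3.
With m = −2/3: 2x + 3y = 38. With m = 2/3: 2x − 3y = −18.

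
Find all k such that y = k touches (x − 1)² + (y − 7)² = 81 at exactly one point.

k = −2 or k = 16

Tangency holds when the distance from the centre (1, 7) to the line equals the radius 9:
|0·1 + 1·7 − k| / √1 = 9
|k − (7)| = 9, so k = 16 or k = −2.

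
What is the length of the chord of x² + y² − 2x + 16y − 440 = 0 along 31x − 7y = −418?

From the line, y = (418 + 31x)/7. Substituting:
1010x² + 29290x + 199980 = 0  ⟹  x² + 29x + 198 = 0
x = −11 or x = −18, giving (−11, 11) and (−18, −20).
Chord length = distance between (−11, 11) and (−18, −20) = √1010 = √1010.

√1010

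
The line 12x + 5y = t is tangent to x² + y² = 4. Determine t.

t = −26 or t = 26

For a tangent, require d(centre, line) = r = 2.
|12·0 + 5·0 − t| / √169 = 2
|t| = 2·13, so t = 26 or t = −26.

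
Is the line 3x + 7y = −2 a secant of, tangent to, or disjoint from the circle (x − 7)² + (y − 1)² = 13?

disjoint

Substituting the line into the circle gives 58x² − 632x + 1845 = 0.
Δ = 399424 − 428040 = −28616.
No real roots: the line does not meet the circle.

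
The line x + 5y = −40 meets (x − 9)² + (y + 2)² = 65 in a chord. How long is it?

From the line, y = (−40 − x)/5. Substituting:
26x² − 390x + 1300 = 0  ⟹  x² − 15x + 50 = 0
x = 10 or x = 5, giving (10, −10) and (5, −9).
Chord length = distance between (10, −10) and (5, −9) = √26 = √26.

√26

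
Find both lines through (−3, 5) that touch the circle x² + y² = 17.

Write the tangent as mx − y + (5 − m·(−3)) = 0 and set its distance from the centre to √17:
(3m − (−5))² = 17(m² + 1)
4m² − 15m − 4 = 0, so m = 4 or m = −1/4.
With m = 4: 4x − y = −17. With m = −1/4: x + 4y = 17.

4x − y = −17 and x + 4y = 17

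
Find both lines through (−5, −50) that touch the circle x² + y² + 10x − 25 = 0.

Write the tangent as mx − y + (−50 − m·(−5)) = 0 and set its distance from the centre to 5√2:
(0m − (50))² = 50(m² + 1)
m² − 49 = 0, so m = −7 or m = 7.
Through (−5, −50) these give 7x + y = −85 and 7x − y = 15.

7x + y = −85 and 7x − y = 15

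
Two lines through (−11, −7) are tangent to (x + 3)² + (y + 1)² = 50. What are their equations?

Write the tangent as mx − y + (−7 − m·(−11)) = 0 and set its distance from the centre to 5√2:
[m·(8) − (6)]² = 50(m² + 1)
7m² − 48m − 7 = 0, so m = 7 or m = −1/7.
Through (−11, −7) these give 7x − y = −70 and x + 7y = −60.

7x − y = −70 and x + 7y = −60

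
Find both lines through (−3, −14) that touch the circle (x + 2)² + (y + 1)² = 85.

Write the tangent as mx − y + (−14 − m·(−3)) = 0 and set its distance from the centre to √85:
(1m − (13))² = 85(m² + 1)
42m² + 13m − 42 = 0, so m = 6/7 or m = −7/6.
With m = 6/7: 6x − 7y = 80. With m = −7/6: 7x + 6y = −105.

6x − 7y = 80 and 7x + 6y = −105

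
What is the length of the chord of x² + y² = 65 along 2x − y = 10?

6√5

The distance from (0, 0) to the line is 10/√5, and r² = 65.
Half the chord is √(r² − d²) = √(45), so the full chord is 6√5.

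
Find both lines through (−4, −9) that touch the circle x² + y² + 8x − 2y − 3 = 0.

2x − y = 1 and 2x + y = −17

Write the tangent as mx − y + (−9 − m·(−4)) = 0 and set its distance from the centre to 2√5:
[m·(0) − (10)]² = 20(m² + 1)
m² − 4 = 0, so m = 2 or m = −2.
Through (−4, −9) these give 2x − y = 1 and 2x + y = −17.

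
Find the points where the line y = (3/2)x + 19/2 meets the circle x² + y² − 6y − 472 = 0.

Substitute y = (19 + 3x)/2:
13x² + 78x − 1755 = 0  ⟹  x² + 6x − 135 = 0
x = 9 or x = −15, giving (9, 23) and (−15, −13).

(−15, −13) and (9, 23)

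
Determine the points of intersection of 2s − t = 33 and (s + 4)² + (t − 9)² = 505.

From the line, t = 2s − 33. Substituting:
5s² − 160s + 1275 = 0  ⟹  s² − 32s + 255 = 0
s = 17 or s = 15, giving (17, 1) and (15, −3).

(15, −3) and (17, 1)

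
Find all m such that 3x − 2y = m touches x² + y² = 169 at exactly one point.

m = ±13√13

The line touches the circle iff its distance from (0, 0) is 13:
|3·0 − 2·0 − m| / √13 = 13
|m| = 13√13.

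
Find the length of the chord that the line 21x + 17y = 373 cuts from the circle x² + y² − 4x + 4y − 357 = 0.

Centre (2, −2), r² = 365. Perpendicular distance d from centre to line = |−365| / √730 = 365/√730.
Chord = 2√(r² − d²) = 2·√(365/2) = √730.

√730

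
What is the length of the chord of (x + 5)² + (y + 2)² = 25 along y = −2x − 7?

4√5

Express y = −2x − 7 and substitute into the circle:
5x² + 30x + 25 = 0  ⟹  x² + 6x + 5 = 0
x = −1 or x = −5, giving (−1, −5) and (−5, 3).
|(−1, −5) − (−5, 3)| = √((4)² + (−8)²) = 4√5.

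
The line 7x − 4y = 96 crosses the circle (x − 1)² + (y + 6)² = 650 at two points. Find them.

Substitute y = (−96 + 7x)/4:
65x² − 1040x − 5200 = 0  ⟹  x² − 16x − 80 = 0
x = 20 or x = −4, giving (20, 11) and (−4, −31).

(−4, −31) and (20, 11)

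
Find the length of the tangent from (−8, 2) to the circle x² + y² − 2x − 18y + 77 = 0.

Centre (1, 9), r² = 5. |PO|² = (−9)² + (−7)² = 130.
Power of the point: PT² = |PO|² − r² = 125, so PT = 5√5.

5√5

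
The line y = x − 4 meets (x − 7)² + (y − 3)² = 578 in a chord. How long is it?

From the line, y = x − 4. Substituting:
2x² − 28x − 480 = 0  ⟹  x² − 14x − 240 = 0
x = 24 or x = −10, giving (24, 20) and (−10, −14).
Chord length = distance between (24, 20) and (−10, −14) = √2312 = 34√2.

34√2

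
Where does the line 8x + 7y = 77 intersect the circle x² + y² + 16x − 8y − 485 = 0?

Substitute y = (77 − 8x)/7:
113x² − 22148 = 0  ⟹  x² − 196 = 0
x = 14 or x = −14, giving (14, −5) and (−14, 27).

(−14, 27) and (14, −5)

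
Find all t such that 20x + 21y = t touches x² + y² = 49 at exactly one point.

t = −203 or t = 203

The line touches the circle iff its distance from (0, 0) is 7:
|20·0 + 21·0 − t| / √841 = 7
|t| = 7·29, so t = 203 or t = −203.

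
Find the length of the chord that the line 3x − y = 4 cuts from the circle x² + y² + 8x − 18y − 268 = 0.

11√10

The distance from (−4, 9) to the line is 25/√10, and r² = 365.
Half the chord is √(r² − d²) = √(605/2), so the full chord is 11√10.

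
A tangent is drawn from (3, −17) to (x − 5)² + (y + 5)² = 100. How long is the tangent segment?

With centre O = (5, −5), |OP|² = 148 and r² = 100.
The tangent meets the radius at right angles, so tangent² = |PO|² − r² = 148 − 100 = 48.

4√3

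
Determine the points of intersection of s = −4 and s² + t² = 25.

(−4, −3) and (−4, 3)

The line gives s = −4. Substituting into the circle:
t² − 9 = 0
t = 3 or t = −3, giving (−4, 3) and (−4, −3).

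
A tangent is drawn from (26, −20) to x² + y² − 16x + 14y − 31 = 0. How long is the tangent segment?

Centre (8, −7), r² = 144. |PO|² = (18)² + (−13)² = 493.
By the tangent–radius right angle, tangent length = √(|PO|² − r²) = √349.

√349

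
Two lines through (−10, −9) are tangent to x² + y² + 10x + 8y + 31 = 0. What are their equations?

x − 3y = 17 and 3x − y = −21

Write the tangent as mx − y + (−9 − m·(−10)) = 0 and set its distance from the centre to √10:
(5m − (5))² = 10(m² + 1)
3m² − 10m + 3 = 0, so m = 1/3 or m = 3.
Through (−10, −9) these give x − 3y = 17 and 3x − y = −21.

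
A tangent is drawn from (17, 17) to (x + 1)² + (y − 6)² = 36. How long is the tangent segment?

The centre is (−1, 6) and r = 6. The square of the distance from P to the centre is 324 + 121 = 445.
Power of the point: PT² = |PO|² − r² = 409, so PT = √409.

√409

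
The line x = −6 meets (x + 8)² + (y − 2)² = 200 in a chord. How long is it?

The line gives x = −6. Substituting into the circle:
y² − 4y − 192 = 0
y = 16 or y = −12, giving (−6, 16) and (−6, −12).
Chord length = distance between (−6, 16) and (−6, −12) = √784 = 28.

28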